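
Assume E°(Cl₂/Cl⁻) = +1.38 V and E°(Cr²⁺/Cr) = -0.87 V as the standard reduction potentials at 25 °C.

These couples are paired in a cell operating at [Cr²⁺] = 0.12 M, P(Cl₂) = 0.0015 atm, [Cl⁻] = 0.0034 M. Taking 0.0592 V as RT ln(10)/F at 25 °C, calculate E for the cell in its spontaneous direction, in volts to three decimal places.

Cl₂/Cl⁻ is the cathode (higher E°), Cr²⁺/Cr the anode: E°cell = +1.38 − (-0.87) = +2.25 V, n = 2.
Overall: Cl₂(g) + Cr(s) → 2 Cl⁻(aq) + Cr²⁺(aq)
Q = [Cl⁻]^2·[Cr²⁺] / (P(Cl₂)); log Q = -3.034.
E = E° − (0.0592/n) log Q = +2.25 − (0.0592/2)(-3.034) = +2.340 V.

+2.340 V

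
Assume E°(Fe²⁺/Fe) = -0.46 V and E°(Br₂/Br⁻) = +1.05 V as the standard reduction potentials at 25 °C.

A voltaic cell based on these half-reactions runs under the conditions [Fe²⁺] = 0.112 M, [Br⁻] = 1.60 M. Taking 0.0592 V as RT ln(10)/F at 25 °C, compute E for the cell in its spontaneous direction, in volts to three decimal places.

Br₂/Br⁻ is the cathode (higher E°), Fe²⁺/Fe the anode: E°cell = +1.05 − (-0.46) = +1.51 V, n = 2.
Overall: Br₂(l) + Fe(s) → 2 Br⁻(aq) + Fe²⁺(aq)
Q = [Br⁻]^2·[Fe²⁺]; log Q = -0.543.
E = E° − (0.0592/n) log Q = +1.51 − (0.0592/2)(-0.543) = +1.526 V.

+1.526 V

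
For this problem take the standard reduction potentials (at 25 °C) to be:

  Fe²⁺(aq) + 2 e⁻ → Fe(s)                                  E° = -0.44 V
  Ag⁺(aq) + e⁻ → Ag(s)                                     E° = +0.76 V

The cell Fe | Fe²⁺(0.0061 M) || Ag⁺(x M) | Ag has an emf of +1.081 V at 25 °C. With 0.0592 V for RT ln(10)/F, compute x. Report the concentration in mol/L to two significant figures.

Ag⁺/Ag is the cathode, Fe²⁺/Fe the anode: E°cell = +1.20 V, n = 2.
Overall reaction: 2 Ag⁺(aq) + Fe(s) → 2 Ag(s) + Fe²⁺(aq); Q = [Fe²⁺]^1/[Ag⁺]^2.
From E = E° − (0.0592/n) log Q: log Q = (E° − E)·n/0.0592 = (+1.20 − (+1.081))·2/0.0592 = 4.0203.
So 2·log[Ag⁺] = 1·log(0.0061) − log Q = -2.2147 − (4.0203) = -6.2350; log[Ag⁺] = -6.2350 / 2 = -3.1175; [Ag⁺] = 10^(-3.1175) ≈ 0.00076 M.

0.00076 M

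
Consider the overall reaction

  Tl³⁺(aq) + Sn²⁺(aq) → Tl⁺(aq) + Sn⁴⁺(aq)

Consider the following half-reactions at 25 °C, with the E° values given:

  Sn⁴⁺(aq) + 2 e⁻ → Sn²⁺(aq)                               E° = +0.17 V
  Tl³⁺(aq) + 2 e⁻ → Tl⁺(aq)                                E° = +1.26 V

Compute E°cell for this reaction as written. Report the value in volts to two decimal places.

The Tl³⁺/Tl⁺ couple has the higher reduction potential, so it is the cathode; Sn⁴⁺/Sn²⁺ is oxidised at the anode.
E°cell = E°(cathode) − E°(anode) = (+1.26) − (+0.17) = +1.09 V.

+1.09 V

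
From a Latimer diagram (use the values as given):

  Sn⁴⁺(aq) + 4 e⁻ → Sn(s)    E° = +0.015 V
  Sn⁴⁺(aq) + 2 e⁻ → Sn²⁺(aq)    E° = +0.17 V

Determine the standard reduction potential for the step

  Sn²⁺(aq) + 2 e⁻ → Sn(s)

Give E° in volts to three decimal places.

Sequential free energies add, so n₃E°₃ = n₁E°₁ + n₂E°₂.
With n₃ = 4, and the known step contributing 2×(+0.17) V, the unknown satisfies 2·E° = 4×(+0.015) − 2×(+0.17) = -0.280.
E° = -0.280 / 2 = -0.140 V.

-0.140 V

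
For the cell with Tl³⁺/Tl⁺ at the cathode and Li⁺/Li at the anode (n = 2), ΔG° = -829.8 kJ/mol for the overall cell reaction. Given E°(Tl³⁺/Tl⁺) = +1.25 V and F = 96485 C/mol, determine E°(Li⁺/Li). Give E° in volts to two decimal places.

E°cell = −ΔG°/(nF) = −(-829.8×10³)/((2)(96485)) = +4.300 V.
Since Tl³⁺/Tl⁺ is the cathode and Li⁺/Li the anode, E°cell = E°(Tl³⁺/Tl⁺) − E°(Li⁺/Li).
So E°(Li⁺/Li) = E°(Tl³⁺/Tl⁺) − E°cell = (+1.25) − (+4.300) = -3.05 V.

-3.05 V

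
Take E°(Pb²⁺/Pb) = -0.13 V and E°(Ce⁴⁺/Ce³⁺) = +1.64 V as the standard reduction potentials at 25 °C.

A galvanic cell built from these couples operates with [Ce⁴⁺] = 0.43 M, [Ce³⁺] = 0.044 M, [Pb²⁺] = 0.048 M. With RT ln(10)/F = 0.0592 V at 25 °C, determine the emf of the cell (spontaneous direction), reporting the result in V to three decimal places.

Ce⁴⁺/Ce³⁺ is the cathode (higher E°), Pb²⁺/Pb the anode: E°cell = +1.64 − (-0.13) = +1.77 V, n = 2.
Overall: 2 Ce⁴⁺(aq) + Pb(s) → 2 Ce³⁺(aq) + Pb²⁺(aq)
Q = [Ce³⁺]^2·[Pb²⁺] / ([Ce⁴⁺]^2); log Q = -3.299.
E = E° − (0.0592/n) log Q = +1.77 − (0.0592/2)(-3.299) = +1.868 V.

+1.868 V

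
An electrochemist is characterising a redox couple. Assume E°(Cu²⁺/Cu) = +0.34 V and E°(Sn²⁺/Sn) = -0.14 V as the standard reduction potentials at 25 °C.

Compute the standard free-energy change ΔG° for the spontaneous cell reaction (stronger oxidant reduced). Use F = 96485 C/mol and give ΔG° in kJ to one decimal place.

-92.6 kJ

Cu²⁺/Cu (E° = +0.34 V) is the cathode; Sn²⁺/Sn (E° = -0.14 V) is the anode, so E°cell = +0.48 V.
Balancing electrons gives n = 2 (lcm of 2 and 2).
ΔG° = −nFE° = −(2)(96485)(+0.48) = -92,626 J = -92.6 kJ.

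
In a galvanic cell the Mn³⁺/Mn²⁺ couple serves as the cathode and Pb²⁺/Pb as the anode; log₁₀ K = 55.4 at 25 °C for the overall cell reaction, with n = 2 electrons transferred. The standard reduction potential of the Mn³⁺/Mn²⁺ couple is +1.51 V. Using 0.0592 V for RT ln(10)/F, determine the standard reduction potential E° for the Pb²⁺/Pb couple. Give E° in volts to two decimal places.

-0.13 V

E°cell = (0.0592/n)·log K = (0.0592/2)(55.4) = +1.640 V.
Since Mn³⁺/Mn²⁺ is the cathode and Pb²⁺/Pb the anode, E°cell = E°(Mn³⁺/Mn²⁺) − E°(Pb²⁺/Pb).
So E°(Pb²⁺/Pb) = E°(Mn³⁺/Mn²⁺) − E°cell = (+1.51) − (+1.640) = -0.13 V.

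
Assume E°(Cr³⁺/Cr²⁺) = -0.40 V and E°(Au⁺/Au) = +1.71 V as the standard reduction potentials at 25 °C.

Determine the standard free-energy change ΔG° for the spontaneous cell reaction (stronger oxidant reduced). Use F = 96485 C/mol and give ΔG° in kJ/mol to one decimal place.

Au⁺/Au (E° = +1.71 V) is the cathode; Cr³⁺/Cr²⁺ (E° = -0.40 V) is the anode, so E°cell = +2.11 V.
Balancing electrons gives n = 1 (lcm of 1 and 1).
ΔG° = −nFE° = −(1)(96485)(+2.11) = -203,583 J = -203.6 kJ/mol.

-203.6 kJ/mol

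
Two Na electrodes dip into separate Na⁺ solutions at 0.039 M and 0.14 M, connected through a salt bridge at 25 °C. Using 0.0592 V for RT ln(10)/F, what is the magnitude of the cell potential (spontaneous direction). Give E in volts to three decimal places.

+0.033 V

For a concentration cell E°cell = 0. The 0.14 M side is the cathode (reduction is favoured where [Na⁺] is higher).
With n = 1, E = −(0.0592/1) log([Na⁺]ₐₙ/[Na⁺]꜀ₐₜ) = −(0.0592/1) log(0.039/0.14) = −(0.0592/1)(-0.555) = +0.033 V.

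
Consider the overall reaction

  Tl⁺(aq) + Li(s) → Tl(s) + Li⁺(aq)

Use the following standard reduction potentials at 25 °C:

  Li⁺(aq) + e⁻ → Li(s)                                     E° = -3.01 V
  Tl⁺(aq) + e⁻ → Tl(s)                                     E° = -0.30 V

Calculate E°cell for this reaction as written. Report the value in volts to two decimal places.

+2.71 V

The Tl⁺/Tl couple has the higher reduction potential, so it is the cathode; Li⁺/Li is oxidised at the anode.
E°cell = E°(cathode) − E°(anode) = (-0.30) − (-3.01) = +2.71 V.
Since E°cell > 0, the reaction is spontaneous under standard conditions.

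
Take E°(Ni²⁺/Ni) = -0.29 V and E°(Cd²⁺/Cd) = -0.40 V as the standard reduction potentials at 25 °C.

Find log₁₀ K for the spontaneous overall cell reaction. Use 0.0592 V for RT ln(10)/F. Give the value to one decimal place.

3.7

Cathode: Ni²⁺/Ni; anode: Cd²⁺/Cd. E°cell = +0.11 V, n = 2.
log K = nE°cell / 0.0592 = (2)(+0.11) / 0.0592 = 3.7.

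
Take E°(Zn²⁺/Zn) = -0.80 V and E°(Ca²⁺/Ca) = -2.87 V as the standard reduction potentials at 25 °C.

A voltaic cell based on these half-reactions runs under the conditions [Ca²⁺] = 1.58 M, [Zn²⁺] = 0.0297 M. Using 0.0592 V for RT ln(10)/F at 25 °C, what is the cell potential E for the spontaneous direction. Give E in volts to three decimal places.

Zn²⁺/Zn is the cathode (higher E°), Ca²⁺/Ca the anode: E°cell = -0.80 − (-2.87) = +2.07 V, n = 2.
Overall: Zn²⁺(aq) + Ca(s) → Zn(s) + Ca²⁺(aq)
Q = [Ca²⁺] / ([Zn²⁺]); log Q = 1.726.
E = E° − (0.0592/n) log Q = +2.07 − (0.0592/2)(1.726) = +2.019 V.

+2.019 V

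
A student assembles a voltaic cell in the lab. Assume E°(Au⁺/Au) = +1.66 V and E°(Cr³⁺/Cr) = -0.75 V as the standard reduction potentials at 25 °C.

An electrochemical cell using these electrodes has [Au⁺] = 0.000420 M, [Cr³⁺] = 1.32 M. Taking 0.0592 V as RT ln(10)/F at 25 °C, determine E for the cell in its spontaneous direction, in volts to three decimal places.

Au⁺/Au is the cathode (higher E°), Cr³⁺/Cr the anode: E°cell = +1.66 − (-0.75) = +2.41 V, n = 3.
Overall: 3 Au⁺(aq) + Cr(s) → 3 Au(s) + Cr³⁺(aq)
Q = [Cr³⁺] / ([Au⁺]^3); log Q = 10.251.
E = E° − (0.0592/n) log Q = +2.41 − (0.0592/3)(10.251) = +2.208 V.

+2.208 V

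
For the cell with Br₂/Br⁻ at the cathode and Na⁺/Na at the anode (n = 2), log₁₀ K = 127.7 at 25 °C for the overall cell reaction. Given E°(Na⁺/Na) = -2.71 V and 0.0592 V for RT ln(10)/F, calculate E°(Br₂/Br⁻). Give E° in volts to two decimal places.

+1.07 V

E°cell = (0.0592/n)·log K = (0.0592/2)(127.7) = +3.780 V.
Since Br₂/Br⁻ is the cathode and Na⁺/Na the anode, E°cell = E°(Br₂/Br⁻) − E°(Na⁺/Na).
So E°(Br₂/Br⁻) = E°cell + E°(Na⁺/Na) = +3.780 + (-2.71) = +1.07 V.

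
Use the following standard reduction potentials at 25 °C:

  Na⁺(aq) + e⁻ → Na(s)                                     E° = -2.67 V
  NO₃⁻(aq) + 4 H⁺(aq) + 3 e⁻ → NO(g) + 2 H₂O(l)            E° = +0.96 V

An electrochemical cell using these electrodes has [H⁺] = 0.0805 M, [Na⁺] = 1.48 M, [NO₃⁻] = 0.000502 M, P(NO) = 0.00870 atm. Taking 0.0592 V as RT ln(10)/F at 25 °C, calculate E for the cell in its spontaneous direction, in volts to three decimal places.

+3.509 V

NO₃⁻/NO is the cathode (higher E°), Na⁺/Na the anode: E°cell = +0.96 − (-2.67) = +3.63 V, n = 3.
Overall: NO₃⁻(aq) + 4 H⁺(aq) + 3 Na(s) → NO(g) + 2 H₂O(l) + 3 Na⁺(aq)
Q = P(NO)·[Na⁺]^3 / ([NO₃⁻]·[H⁺]^4); log Q = 6.126.
E = E° − (0.0592/n) log Q = +3.63 − (0.0592/3)(6.126) = +3.509 V.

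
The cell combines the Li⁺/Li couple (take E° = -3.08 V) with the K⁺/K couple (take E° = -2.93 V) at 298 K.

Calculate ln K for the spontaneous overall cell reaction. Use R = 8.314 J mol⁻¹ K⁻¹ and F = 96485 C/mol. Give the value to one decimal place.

5.8

Cathode: K⁺/K; anode: Li⁺/Li. E°cell = (-2.93) − (-3.08) = +0.15 V, with n = 1.
ΔG° = −nFE° = −RT ln K, so ln K = nFE°/(RT) = (1)(96485)(+0.15) / ((8.314)(298)) = 5.842.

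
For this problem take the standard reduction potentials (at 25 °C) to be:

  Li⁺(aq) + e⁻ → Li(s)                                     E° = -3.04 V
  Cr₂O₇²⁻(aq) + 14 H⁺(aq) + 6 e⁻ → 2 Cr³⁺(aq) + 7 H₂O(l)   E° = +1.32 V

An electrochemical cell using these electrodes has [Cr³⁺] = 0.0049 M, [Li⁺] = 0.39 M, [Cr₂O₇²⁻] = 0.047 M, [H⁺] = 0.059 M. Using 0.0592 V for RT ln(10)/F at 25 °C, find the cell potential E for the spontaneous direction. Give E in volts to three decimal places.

Cr₂O₇²⁻/Cr³⁺ is the cathode (higher E°), Li⁺/Li the anode: E°cell = +1.32 − (-3.04) = +4.36 V, n = 6.
Overall: Cr₂O₇²⁻(aq) + 14 H⁺(aq) + 6 Li(s) → 2 Cr³⁺(aq) + 7 H₂O(l) + 6 Li⁺(aq)
Q = [Cr³⁺]^2·[Li⁺]^6 / ([Cr₂O₇²⁻]·[H⁺]^14); log Q = 11.463.
E = E° − (0.0592/n) log Q = +4.36 − (0.0592/6)(11.463) = +4.247 V.

+4.247 V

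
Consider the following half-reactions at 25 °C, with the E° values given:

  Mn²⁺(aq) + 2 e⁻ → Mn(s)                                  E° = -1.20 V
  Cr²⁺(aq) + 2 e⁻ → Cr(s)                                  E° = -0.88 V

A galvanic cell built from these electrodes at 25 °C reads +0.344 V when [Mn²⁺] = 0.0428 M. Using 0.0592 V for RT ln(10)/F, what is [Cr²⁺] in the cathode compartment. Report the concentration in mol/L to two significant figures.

0.28 M

Cr²⁺/Cr is the cathode, Mn²⁺/Mn the anode: E°cell = +0.32 V, n = 2.
Overall reaction: Cr²⁺(aq) + Mn(s) → Cr(s) + Mn²⁺(aq); Q = [Mn²⁺]^1/[Cr²⁺]^1.
From E = E° − (0.0592/n) log Q: log Q = (E° − E)·n/0.0592 = (+0.32 − (+0.344))·2/0.0592 = -0.8108.
So 1·log[Cr²⁺] = 1·log(0.0428) − log Q = -1.3686 − (-0.8108) = -0.5578; [Cr²⁺] = 10^(-0.5578) ≈ 0.28 M.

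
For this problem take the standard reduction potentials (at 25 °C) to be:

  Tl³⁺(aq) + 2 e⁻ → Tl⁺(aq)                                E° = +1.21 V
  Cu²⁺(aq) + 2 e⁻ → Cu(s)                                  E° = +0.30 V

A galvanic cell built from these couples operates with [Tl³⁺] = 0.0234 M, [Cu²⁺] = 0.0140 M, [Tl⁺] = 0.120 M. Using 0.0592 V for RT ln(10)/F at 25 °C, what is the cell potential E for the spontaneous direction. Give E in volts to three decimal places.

Tl³⁺/Tl⁺ is the cathode (higher E°), Cu²⁺/Cu the anode: E°cell = +1.21 − (+0.30) = +0.91 V, n = 2.
Overall: Tl³⁺(aq) + Cu(s) → Tl⁺(aq) + Cu²⁺(aq)
Q = [Tl⁺]·[Cu²⁺] / ([Tl³⁺]); log Q = -1.144.
E = E° − (0.0592/n) log Q = +0.91 − (0.0592/2)(-1.144) = +0.944 V.

+0.944 V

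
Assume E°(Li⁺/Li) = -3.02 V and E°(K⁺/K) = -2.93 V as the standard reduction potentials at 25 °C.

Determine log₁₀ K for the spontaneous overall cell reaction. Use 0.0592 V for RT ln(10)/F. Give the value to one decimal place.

Cathode: K⁺/K; anode: Li⁺/Li. E°cell = +0.09 V, n = 1.
log K = nE°cell / 0.0592 = (1)(+0.09) / 0.0592 = 1.5.

1.5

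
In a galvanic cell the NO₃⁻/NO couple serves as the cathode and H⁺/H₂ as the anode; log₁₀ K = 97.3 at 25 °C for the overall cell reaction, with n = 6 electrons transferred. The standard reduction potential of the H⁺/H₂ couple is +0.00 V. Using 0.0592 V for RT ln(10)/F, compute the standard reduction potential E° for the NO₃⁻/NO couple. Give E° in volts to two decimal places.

E°cell = (0.0592/n)·log K = (0.0592/6)(97.3) = +0.960 V.
Since NO₃⁻/NO is the cathode and H⁺/H₂ the anode, E°cell = E°(NO₃⁻/NO) − E°(H⁺/H₂).
So E°(NO₃⁻/NO) = E°cell + E°(H⁺/H₂) = +0.960 + (+0.00) = +0.96 V.

+0.96 V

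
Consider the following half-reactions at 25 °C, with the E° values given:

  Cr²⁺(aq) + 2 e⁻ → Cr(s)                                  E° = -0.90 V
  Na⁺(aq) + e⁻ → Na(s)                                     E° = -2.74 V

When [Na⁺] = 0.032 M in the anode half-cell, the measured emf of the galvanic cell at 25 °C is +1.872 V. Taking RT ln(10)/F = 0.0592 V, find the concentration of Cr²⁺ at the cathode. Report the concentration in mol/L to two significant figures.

Cr²⁺/Cr is the cathode, Na⁺/Na the anode: E°cell = +1.84 V, n = 2.
Overall reaction: Cr²⁺(aq) + 2 Na(s) → Cr(s) + 2 Na⁺(aq); Q = [Na⁺]^2/[Cr²⁺]^1.
From E = E° − (0.0592/n) log Q: log Q = (E° − E)·n/0.0592 = (+1.84 − (+1.872))·2/0.0592 = -1.0811.
So 1·log[Cr²⁺] = 2·log(0.032) − log Q = -2.9897 − (-1.0811) = -1.9086; [Cr²⁺] = 10^(-1.9086) ≈ 0.012 M.

0.012 M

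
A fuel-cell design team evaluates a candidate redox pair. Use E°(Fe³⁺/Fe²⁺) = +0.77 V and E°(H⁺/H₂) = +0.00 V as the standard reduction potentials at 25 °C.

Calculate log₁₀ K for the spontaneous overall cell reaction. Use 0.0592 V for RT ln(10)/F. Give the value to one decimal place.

Cathode: Fe³⁺/Fe²⁺; anode: H⁺/H₂. E°cell = +0.77 V, n = 2.
log K = nE°cell / 0.0592 = (2)(+0.77) / 0.0592 = 26.0.

26.0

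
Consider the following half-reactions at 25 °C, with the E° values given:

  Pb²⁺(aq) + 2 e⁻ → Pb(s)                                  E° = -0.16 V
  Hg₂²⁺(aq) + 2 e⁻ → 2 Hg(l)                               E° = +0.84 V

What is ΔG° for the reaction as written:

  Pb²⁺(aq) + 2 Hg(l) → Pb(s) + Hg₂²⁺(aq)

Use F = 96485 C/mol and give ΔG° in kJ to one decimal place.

As written, Pb²⁺/Pb is reduced (cathode) and Hg₂²⁺/Hg is oxidised (anode), so E°cell = (-0.16) − (+0.84) = -1.00 V.
Balancing electrons gives n = 2.
ΔG° = −nFE° = −(2)(96485)(-1.00) = 192,970 J = +193.0 kJ.

+193.0 kJ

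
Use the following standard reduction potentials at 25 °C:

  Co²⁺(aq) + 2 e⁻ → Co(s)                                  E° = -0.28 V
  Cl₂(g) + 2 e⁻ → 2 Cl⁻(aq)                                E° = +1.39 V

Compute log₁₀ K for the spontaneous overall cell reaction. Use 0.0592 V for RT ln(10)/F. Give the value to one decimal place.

56.4

Cathode: Cl₂/Cl⁻; anode: Co²⁺/Co. E°cell = +1.67 V, n = 2.
log K = nE°cell / 0.0592 = (2)(+1.67) / 0.0592 = 56.4.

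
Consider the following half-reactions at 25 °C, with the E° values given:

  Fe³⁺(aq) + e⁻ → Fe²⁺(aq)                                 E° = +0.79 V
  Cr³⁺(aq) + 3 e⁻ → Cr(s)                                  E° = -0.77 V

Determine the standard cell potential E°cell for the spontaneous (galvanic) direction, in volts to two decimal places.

+1.56 V

The Fe³⁺/Fe²⁺ couple has the higher reduction potential, so it is the cathode; Cr³⁺/Cr is oxidised at the anode.
E°cell = E°(cathode) − E°(anode) = (+0.79) − (-0.77) = +1.56 V.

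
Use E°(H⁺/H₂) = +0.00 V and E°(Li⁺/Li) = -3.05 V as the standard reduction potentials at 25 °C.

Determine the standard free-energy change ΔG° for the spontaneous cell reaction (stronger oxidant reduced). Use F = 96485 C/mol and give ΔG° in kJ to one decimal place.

-588.6 kJ

H⁺/H₂ (E° = +0.00 V) is the cathode; Li⁺/Li (E° = -3.05 V) is the anode, so E°cell = +3.05 V.
Balancing electrons gives n = 2 (lcm of 2 and 1).
ΔG° = −nFE° = −(2)(96485)(+3.05) = -588,558 J = -588.6 kJ.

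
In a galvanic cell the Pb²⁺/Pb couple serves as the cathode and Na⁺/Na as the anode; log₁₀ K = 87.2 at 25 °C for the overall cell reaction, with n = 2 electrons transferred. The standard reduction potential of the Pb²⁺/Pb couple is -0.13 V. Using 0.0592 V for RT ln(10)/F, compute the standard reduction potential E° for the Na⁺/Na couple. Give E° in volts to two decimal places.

-2.71 V

E°cell = (0.0592/n)·log K = (0.0592/2)(87.2) = +2.581 V.
Since Pb²⁺/Pb is the cathode and Na⁺/Na the anode, E°cell = E°(Pb²⁺/Pb) − E°(Na⁺/Na).
So E°(Na⁺/Na) = E°(Pb²⁺/Pb) − E°cell = (-0.13) − (+2.581) = -2.71 V.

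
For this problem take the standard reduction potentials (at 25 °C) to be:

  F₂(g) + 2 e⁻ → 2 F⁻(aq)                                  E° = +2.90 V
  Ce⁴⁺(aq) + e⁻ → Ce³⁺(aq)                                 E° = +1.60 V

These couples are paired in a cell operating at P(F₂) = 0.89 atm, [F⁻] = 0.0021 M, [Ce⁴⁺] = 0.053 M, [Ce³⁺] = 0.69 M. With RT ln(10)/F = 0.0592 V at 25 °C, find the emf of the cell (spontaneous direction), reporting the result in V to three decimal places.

+1.523 V

F₂/F⁻ is the cathode (higher E°), Ce⁴⁺/Ce³⁺ the anode: E°cell = +2.90 − (+1.60) = +1.30 V, n = 2.
Overall: F₂(g) + 2 Ce³⁺(aq) → 2 F⁻(aq) + 2 Ce⁴⁺(aq)
Q = [F⁻]^2·[Ce⁴⁺]^2 / (P(F₂)·[Ce³⁺]^2); log Q = -7.534.
E = E° − (0.0592/n) log Q = +1.30 − (0.0592/2)(-7.534) = +1.523 V.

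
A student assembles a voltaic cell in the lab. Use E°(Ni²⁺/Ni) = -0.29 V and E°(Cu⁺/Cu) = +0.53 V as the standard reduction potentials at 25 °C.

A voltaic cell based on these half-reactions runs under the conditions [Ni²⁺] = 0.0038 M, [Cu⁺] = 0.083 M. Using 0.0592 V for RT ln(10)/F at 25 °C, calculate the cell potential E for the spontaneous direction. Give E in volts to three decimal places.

Cu⁺/Cu is the cathode (higher E°), Ni²⁺/Ni the anode: E°cell = +0.53 − (-0.29) = +0.82 V, n = 2.
Overall: 2 Cu⁺(aq) + Ni(s) → 2 Cu(s) + Ni²⁺(aq)
Q = [Ni²⁺] / ([Cu⁺]^2); log Q = -0.258.
E = E° − (0.0592/n) log Q = +0.82 − (0.0592/2)(-0.258) = +0.828 V.

+0.828 V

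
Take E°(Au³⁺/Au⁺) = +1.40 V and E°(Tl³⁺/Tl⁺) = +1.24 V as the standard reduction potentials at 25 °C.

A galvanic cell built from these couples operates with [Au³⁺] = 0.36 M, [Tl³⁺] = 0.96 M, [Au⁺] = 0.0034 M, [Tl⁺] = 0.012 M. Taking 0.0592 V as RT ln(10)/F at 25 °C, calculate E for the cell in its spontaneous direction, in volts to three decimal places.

+0.164 V

Au³⁺/Au⁺ is the cathode (higher E°), Tl³⁺/Tl⁺ the anode: E°cell = +1.40 − (+1.24) = +0.16 V, n = 2.
Overall: Au³⁺(aq) + Tl⁺(aq) → Au⁺(aq) + Tl³⁺(aq)
Q = [Au⁺]·[Tl³⁺] / ([Au³⁺]·[Tl⁺]); log Q = -0.122.
E = E° − (0.0592/n) log Q = +0.16 − (0.0592/2)(-0.122) = +0.164 V.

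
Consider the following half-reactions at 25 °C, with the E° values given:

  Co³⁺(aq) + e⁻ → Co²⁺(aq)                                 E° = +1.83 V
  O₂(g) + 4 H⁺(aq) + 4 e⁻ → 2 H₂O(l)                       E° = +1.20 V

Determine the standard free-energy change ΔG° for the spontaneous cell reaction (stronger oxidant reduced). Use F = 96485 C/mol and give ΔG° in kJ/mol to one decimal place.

-243.1 kJ/mol

Co³⁺/Co²⁺ (E° = +1.83 V) is the cathode; O₂/H₂O (E° = +1.20 V) is the anode, so E°cell = +0.63 V.
Balancing electrons gives n = 4 (lcm of 1 and 4).
ΔG° = −nFE° = −(4)(96485)(+0.63) = -243,142 J = -243.1 kJ/mol.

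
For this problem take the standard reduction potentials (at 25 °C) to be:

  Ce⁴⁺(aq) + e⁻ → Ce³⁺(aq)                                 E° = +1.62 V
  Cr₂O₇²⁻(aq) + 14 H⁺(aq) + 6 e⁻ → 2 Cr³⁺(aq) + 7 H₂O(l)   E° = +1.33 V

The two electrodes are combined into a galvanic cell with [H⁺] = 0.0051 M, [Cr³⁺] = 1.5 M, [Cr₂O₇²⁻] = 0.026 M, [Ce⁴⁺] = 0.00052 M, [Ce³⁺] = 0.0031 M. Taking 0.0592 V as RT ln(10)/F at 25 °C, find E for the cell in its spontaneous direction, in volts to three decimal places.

+0.580 V

Ce⁴⁺/Ce³⁺ is the cathode (higher E°), Cr₂O₇²⁻/Cr³⁺ the anode: E°cell = +1.62 − (+1.33) = +0.29 V, n = 6.
Overall: 6 Ce⁴⁺(aq) + 2 Cr³⁺(aq) + 7 H₂O(l) → 6 Ce³⁺(aq) + Cr₂O₇²⁻(aq) + 14 H⁺(aq)
Q = [Ce³⁺]^6·[Cr₂O₇²⁻]·[H⁺]^14 / ([Ce⁴⁺]^6·[Cr³⁺]^2); log Q = -29.379.
E = E° − (0.0592/n) log Q = +0.29 − (0.0592/6)(-29.379) = +0.580 V.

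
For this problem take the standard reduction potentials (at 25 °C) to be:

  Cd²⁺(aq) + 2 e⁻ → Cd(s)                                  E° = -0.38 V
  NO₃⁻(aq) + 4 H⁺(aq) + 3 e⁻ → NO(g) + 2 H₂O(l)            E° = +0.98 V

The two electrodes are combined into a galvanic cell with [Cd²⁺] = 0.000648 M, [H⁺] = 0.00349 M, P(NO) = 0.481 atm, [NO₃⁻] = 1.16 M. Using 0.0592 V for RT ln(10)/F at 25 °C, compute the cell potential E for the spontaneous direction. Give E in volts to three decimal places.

+1.268 V

NO₃⁻/NO is the cathode (higher E°), Cd²⁺/Cd the anode: E°cell = +0.98 − (-0.38) = +1.36 V, n = 6.
Overall: 2 NO₃⁻(aq) + 8 H⁺(aq) + 3 Cd(s) → 2 NO(g) + 4 H₂O(l) + 3 Cd²⁺(aq)
Q = P(NO)^2·[Cd²⁺]^3 / ([NO₃⁻]^2·[H⁺]^8); log Q = 9.327.
E = E° − (0.0592/n) log Q = +1.36 − (0.0592/6)(9.327) = +1.268 V.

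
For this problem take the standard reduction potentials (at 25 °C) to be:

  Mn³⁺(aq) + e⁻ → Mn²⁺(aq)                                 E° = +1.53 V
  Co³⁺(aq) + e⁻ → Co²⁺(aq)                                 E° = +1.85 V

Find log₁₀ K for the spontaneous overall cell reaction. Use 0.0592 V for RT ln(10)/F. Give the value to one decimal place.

Cathode: Co³⁺/Co²⁺; anode: Mn³⁺/Mn²⁺. E°cell = +0.32 V, n = 1.
log K = nE°cell / 0.0592 = (1)(+0.32) / 0.0592 = 5.4.

5.4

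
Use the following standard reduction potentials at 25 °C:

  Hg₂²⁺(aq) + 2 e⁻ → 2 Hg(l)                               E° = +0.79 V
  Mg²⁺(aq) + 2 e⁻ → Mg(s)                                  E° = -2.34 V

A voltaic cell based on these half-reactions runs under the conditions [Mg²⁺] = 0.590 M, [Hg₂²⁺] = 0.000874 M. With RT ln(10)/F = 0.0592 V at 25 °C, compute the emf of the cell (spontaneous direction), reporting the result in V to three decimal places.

Hg₂²⁺/Hg is the cathode (higher E°), Mg²⁺/Mg the anode: E°cell = +0.79 − (-2.34) = +3.13 V, n = 2.
Overall: Hg₂²⁺(aq) + Mg(s) → 2 Hg(l) + Mg²⁺(aq)
Q = [Mg²⁺] / ([Hg₂²⁺]); log Q = 2.829.
E = E° − (0.0592/n) log Q = +3.13 − (0.0592/2)(2.829) = +3.046 V.

+3.046 V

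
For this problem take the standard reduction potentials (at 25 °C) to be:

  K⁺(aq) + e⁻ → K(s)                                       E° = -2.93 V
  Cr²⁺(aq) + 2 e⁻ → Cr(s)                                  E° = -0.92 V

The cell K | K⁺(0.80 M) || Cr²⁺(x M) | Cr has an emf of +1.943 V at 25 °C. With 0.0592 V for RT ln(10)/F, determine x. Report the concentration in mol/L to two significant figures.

0.0035 M

Cr²⁺/Cr is the cathode, K⁺/K the anode: E°cell = +2.01 V, n = 2.
Overall reaction: Cr²⁺(aq) + 2 K(s) → Cr(s) + 2 K⁺(aq); Q = [K⁺]^2/[Cr²⁺]^1.
From E = E° − (0.0592/n) log Q: log Q = (E° − E)·n/0.0592 = (+2.01 − (+1.943))·2/0.0592 = 2.2635.
So 1·log[Cr²⁺] = 2·log(0.8) − log Q = -0.1938 − (2.2635) = -2.4573; [Cr²⁺] = 10^(-2.4573) ≈ 0.0035 M.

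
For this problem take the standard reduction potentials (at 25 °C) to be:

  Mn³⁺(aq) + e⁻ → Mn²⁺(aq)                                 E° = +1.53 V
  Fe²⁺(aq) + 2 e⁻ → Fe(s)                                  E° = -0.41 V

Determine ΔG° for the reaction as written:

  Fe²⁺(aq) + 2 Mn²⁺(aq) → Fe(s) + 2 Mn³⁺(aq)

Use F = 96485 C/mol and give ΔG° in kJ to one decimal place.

As written, Fe²⁺/Fe is reduced (cathode) and Mn³⁺/Mn²⁺ is oxidised (anode), so E°cell = (-0.41) − (+1.53) = -1.94 V.
Balancing electrons gives n = 2.
ΔG° = −nFE° = −(2)(96485)(-1.94) = 374,362 J = +374.4 kJ.

+374.4 kJ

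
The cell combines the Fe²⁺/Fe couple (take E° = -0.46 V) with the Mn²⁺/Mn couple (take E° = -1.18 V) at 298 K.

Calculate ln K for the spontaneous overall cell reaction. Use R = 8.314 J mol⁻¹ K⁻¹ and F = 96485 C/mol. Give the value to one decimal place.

56.1

Cathode: Fe²⁺/Fe; anode: Mn²⁺/Mn. E°cell = (-0.46) − (-1.18) = +0.72 V, with n = 2.
ΔG° = −nFE° = −RT ln K, so ln K = nFE°/(RT) = (2)(96485)(+0.72) / ((8.314)(298)) = 56.078.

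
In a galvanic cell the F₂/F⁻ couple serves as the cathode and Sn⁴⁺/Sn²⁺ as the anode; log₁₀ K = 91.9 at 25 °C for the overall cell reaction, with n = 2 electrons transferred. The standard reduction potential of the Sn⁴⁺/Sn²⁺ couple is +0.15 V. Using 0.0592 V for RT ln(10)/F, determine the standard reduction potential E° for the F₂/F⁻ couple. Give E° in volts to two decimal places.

E°cell = (0.0592/n)·log K = (0.0592/2)(91.9) = +2.720 V.
Since F₂/F⁻ is the cathode and Sn⁴⁺/Sn²⁺ the anode, E°cell = E°(F₂/F⁻) − E°(Sn⁴⁺/Sn²⁺).
So E°(F₂/F⁻) = E°cell + E°(Sn⁴⁺/Sn²⁺) = +2.720 + (+0.15) = +2.87 V.

+2.87 V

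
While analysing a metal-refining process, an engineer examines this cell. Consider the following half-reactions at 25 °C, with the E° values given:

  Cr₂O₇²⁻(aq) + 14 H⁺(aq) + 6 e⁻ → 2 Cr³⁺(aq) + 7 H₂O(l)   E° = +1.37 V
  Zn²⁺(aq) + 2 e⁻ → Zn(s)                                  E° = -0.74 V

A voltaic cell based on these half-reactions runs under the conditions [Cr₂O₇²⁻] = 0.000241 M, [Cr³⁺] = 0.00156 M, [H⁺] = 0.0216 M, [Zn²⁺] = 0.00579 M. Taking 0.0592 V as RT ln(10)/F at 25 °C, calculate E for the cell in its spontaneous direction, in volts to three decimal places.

Cr₂O₇²⁻/Cr³⁺ is the cathode (higher E°), Zn²⁺/Zn the anode: E°cell = +1.37 − (-0.74) = +2.11 V, n = 6.
Overall: Cr₂O₇²⁻(aq) + 14 H⁺(aq) + 3 Zn(s) → 2 Cr³⁺(aq) + 7 H₂O(l) + 3 Zn²⁺(aq)
Q = [Cr³⁺]^2·[Zn²⁺]^3 / ([Cr₂O₇²⁻]·[H⁺]^14); log Q = 14.610.
E = E° − (0.0592/n) log Q = +2.11 − (0.0592/6)(14.610) = +1.966 V.

+1.966 V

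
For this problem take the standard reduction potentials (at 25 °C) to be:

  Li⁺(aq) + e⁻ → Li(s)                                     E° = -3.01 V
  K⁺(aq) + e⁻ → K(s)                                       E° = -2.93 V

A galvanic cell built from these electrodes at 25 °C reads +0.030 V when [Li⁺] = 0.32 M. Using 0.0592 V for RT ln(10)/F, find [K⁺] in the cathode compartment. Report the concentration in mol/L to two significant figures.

0.046 M

K⁺/K is the cathode, Li⁺/Li the anode: E°cell = +0.08 V, n = 1.
Overall reaction: K⁺(aq) + Li(s) → K(s) + Li⁺(aq); Q = [Li⁺]^1/[K⁺]^1.
From E = E° − (0.0592/n) log Q: log Q = (E° − E)·n/0.0592 = (+0.08 − (+0.030))·1/0.0592 = 0.8446.
So 1·log[K⁺] = 1·log(0.32) − log Q = -0.4949 − (0.8446) = -1.3395; [K⁺] = 10^(-1.3395) ≈ 0.046 M.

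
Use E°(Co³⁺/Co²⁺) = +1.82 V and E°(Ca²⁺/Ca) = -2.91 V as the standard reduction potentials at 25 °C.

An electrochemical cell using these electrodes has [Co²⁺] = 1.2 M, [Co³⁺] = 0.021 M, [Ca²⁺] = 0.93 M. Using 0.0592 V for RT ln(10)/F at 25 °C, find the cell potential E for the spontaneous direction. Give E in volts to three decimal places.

Co³⁺/Co²⁺ is the cathode (higher E°), Ca²⁺/Ca the anode: E°cell = +1.82 − (-2.91) = +4.73 V, n = 2.
Overall: 2 Co³⁺(aq) + Ca(s) → 2 Co²⁺(aq) + Ca²⁺(aq)
Q = [Co²⁺]^2·[Ca²⁺] / ([Co³⁺]^2); log Q = 3.482.
E = E° − (0.0592/n) log Q = +4.73 − (0.0592/2)(3.482) = +4.627 V.

+4.627 V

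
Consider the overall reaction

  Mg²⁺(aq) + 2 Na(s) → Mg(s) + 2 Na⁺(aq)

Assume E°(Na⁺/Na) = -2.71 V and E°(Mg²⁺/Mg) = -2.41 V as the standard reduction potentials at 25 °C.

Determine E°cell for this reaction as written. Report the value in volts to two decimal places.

The Mg²⁺/Mg couple has the higher reduction potential, so it is the cathode; Na⁺/Na is oxidised at the anode.
E°cell = E°(cathode) − E°(anode) = (-2.41) − (-2.71) = +0.30 V.

+0.30 V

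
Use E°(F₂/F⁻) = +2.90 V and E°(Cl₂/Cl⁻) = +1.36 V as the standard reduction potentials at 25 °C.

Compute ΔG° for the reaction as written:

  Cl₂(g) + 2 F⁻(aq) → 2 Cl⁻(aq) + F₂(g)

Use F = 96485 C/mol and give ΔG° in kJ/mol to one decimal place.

As written, Cl₂/Cl⁻ is reduced (cathode) and F₂/F⁻ is oxidised (anode), so E°cell = (+1.36) − (+2.90) = -1.54 V.
Balancing electrons gives n = 2.
ΔG° = −nFE° = −(2)(96485)(-1.54) = 297,174 J = +297.2 kJ/mol.

+297.2 kJ/mol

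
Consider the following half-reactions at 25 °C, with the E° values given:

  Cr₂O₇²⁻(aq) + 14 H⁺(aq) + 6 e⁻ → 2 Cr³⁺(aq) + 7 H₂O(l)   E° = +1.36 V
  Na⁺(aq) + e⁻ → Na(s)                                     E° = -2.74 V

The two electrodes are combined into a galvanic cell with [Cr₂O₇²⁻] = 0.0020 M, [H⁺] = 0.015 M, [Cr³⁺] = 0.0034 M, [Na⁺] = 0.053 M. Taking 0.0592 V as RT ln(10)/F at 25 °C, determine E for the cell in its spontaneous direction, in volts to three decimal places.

Cr₂O₇²⁻/Cr³⁺ is the cathode (higher E°), Na⁺/Na the anode: E°cell = +1.36 − (-2.74) = +4.10 V, n = 6.
Overall: Cr₂O₇²⁻(aq) + 14 H⁺(aq) + 6 Na(s) → 2 Cr³⁺(aq) + 7 H₂O(l) + 6 Na⁺(aq)
Q = [Cr³⁺]^2·[Na⁺]^6 / ([Cr₂O₇²⁻]·[H⁺]^14); log Q = 15.642.
E = E° − (0.0592/n) log Q = +4.10 − (0.0592/6)(15.642) = +3.946 V.

+3.946 V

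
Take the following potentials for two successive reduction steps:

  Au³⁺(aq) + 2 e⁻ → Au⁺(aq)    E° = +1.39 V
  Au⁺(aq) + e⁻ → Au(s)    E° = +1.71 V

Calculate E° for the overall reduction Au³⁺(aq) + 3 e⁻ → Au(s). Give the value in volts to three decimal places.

Standard free energies of sequential steps add: ΔG°₃ = ΔG°₁ + ΔG°₂, so n₃E°₃ = n₁E°₁ + n₂E°₂.
E°₃ = (2×+1.39 + 1×+1.71) / 3 = (+4.490) / 3 = +1.497 V.
E° values themselves are not directly additive — weighting by electron count is essential.

+1.497 V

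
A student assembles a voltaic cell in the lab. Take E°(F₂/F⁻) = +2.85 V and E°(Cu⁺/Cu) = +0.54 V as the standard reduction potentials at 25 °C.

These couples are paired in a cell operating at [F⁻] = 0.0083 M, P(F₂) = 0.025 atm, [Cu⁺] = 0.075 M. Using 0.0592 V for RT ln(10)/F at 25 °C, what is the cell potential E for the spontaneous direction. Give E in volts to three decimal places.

F₂/F⁻ is the cathode (higher E°), Cu⁺/Cu the anode: E°cell = +2.85 − (+0.54) = +2.31 V, n = 2.
Overall: F₂(g) + 2 Cu(s) → 2 F⁻(aq) + 2 Cu⁺(aq)
Q = [F⁻]^2·[Cu⁺]^2 / (P(F₂)); log Q = -4.810.
E = E° − (0.0592/n) log Q = +2.31 − (0.0592/2)(-4.810) = +2.452 V.

+2.452 V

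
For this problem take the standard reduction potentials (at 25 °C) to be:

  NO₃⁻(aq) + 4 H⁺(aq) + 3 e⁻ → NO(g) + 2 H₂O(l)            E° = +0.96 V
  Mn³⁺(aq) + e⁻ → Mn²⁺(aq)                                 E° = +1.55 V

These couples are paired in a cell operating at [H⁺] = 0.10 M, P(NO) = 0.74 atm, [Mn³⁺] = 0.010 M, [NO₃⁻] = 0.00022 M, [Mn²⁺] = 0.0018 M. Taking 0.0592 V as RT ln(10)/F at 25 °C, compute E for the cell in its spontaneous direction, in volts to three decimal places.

+0.783 V

Mn³⁺/Mn²⁺ is the cathode (higher E°), NO₃⁻/NO the anode: E°cell = +1.55 − (+0.96) = +0.59 V, n = 3.
Overall: 3 Mn³⁺(aq) + NO(g) + 2 H₂O(l) → 3 Mn²⁺(aq) + NO₃⁻(aq) + 4 H⁺(aq)
Q = [Mn²⁺]^3·[NO₃⁻]·[H⁺]^4 / ([Mn³⁺]^3·P(NO)); log Q = -9.761.
E = E° − (0.0592/n) log Q = +0.59 − (0.0592/3)(-9.761) = +0.783 V.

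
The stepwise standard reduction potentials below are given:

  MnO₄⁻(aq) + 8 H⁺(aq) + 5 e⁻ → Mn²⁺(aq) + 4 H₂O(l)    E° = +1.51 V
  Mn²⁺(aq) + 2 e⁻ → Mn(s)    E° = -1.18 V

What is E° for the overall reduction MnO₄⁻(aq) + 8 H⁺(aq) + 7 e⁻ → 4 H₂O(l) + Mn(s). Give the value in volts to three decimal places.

+0.741 V

Since ΔG° = −nFE° is additive over sequential reductions, n₃E°₃ = n₁E°₁ + n₂E°₂.
E°₃ = (5×+1.51 + 2×-1.18) / 7 = (+5.190) / 7 = +0.741 V.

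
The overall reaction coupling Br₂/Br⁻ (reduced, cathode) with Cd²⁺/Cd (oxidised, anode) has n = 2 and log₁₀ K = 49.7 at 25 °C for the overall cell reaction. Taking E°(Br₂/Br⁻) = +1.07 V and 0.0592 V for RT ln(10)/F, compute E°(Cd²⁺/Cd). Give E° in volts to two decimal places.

E°cell = (0.0592/n)·log K = (0.0592/2)(49.7) = +1.471 V.
Since Br₂/Br⁻ is the cathode and Cd²⁺/Cd the anode, E°cell = E°(Br₂/Br⁻) − E°(Cd²⁺/Cd).
So E°(Cd²⁺/Cd) = E°(Br₂/Br⁻) − E°cell = (+1.07) − (+1.471) = -0.40 V.

-0.40 V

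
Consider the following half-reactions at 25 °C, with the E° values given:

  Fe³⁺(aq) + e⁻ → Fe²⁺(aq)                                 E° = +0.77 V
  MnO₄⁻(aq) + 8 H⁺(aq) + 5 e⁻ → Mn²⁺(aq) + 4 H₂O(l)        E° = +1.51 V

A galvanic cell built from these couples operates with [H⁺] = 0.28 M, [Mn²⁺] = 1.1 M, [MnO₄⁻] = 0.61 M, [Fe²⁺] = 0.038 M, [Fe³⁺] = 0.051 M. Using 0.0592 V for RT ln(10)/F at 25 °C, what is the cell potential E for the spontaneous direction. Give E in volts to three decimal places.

+0.677 V

MnO₄⁻/Mn²⁺ is the cathode (higher E°), Fe³⁺/Fe²⁺ the anode: E°cell = +1.51 − (+0.77) = +0.74 V, n = 5.
Overall: MnO₄⁻(aq) + 8 H⁺(aq) + 5 Fe²⁺(aq) → Mn²⁺(aq) + 4 H₂O(l) + 5 Fe³⁺(aq)
Q = [Mn²⁺]·[Fe³⁺]^5 / ([MnO₄⁻]·[H⁺]^8·[Fe²⁺]^5); log Q = 5.318.
E = E° − (0.0592/n) log Q = +0.74 − (0.0592/5)(5.318) = +0.677 V.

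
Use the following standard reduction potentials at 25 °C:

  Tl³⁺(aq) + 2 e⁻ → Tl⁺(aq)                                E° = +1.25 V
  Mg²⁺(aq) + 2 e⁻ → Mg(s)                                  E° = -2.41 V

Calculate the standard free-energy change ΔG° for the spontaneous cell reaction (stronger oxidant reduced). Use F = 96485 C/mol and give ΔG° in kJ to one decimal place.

Tl³⁺/Tl⁺ (E° = +1.25 V) is the cathode; Mg²⁺/Mg (E° = -2.41 V) is the anode, so E°cell = +3.66 V.
Balancing electrons gives n = 2 (lcm of 2 and 2).
ΔG° = −nFE° = −(2)(96485)(+3.66) = -706,270 J = -706.3 kJ.

-706.3 kJ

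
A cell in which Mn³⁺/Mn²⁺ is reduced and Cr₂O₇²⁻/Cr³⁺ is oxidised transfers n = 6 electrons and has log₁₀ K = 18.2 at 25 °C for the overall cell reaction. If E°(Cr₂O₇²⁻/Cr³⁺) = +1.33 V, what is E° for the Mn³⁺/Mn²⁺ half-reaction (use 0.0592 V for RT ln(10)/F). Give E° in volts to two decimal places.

E°cell = (0.0592/n)·log K = (0.0592/6)(18.2) = +0.180 V.
Since Mn³⁺/Mn²⁺ is the cathode and Cr₂O₇²⁻/Cr³⁺ the anode, E°cell = E°(Mn³⁺/Mn²⁺) − E°(Cr₂O₇²⁻/Cr³⁺).
So E°(Mn³⁺/Mn²⁺) = E°cell + E°(Cr₂O₇²⁻/Cr³⁺) = +0.180 + (+1.33) = +1.51 V.

+1.51 V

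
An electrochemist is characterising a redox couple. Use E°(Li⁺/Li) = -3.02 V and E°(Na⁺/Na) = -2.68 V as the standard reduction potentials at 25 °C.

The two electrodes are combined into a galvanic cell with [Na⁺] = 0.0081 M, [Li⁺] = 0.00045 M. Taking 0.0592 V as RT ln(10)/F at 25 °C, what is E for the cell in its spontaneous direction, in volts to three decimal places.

Na⁺/Na is the cathode (higher E°), Li⁺/Li the anode: E°cell = -2.68 − (-3.02) = +0.34 V, n = 1.
Overall: Na⁺(aq) + Li(s) → Na(s) + Li⁺(aq)
Q = [Li⁺] / ([Na⁺]); log Q = -1.255.
E = E° − (0.0592/n) log Q = +0.34 − (0.0592/1)(-1.255) = +0.414 V.

+0.414 V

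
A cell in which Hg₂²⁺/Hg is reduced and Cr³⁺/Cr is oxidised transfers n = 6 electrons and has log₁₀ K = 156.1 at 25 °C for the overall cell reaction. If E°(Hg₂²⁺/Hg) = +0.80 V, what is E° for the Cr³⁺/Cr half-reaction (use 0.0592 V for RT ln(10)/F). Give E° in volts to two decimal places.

-0.74 V

E°cell = (0.0592/n)·log K = (0.0592/6)(156.1) = +1.540 V.
Since Hg₂²⁺/Hg is the cathode and Cr³⁺/Cr the anode, E°cell = E°(Hg₂²⁺/Hg) − E°(Cr³⁺/Cr).
So E°(Cr³⁺/Cr) = E°(Hg₂²⁺/Hg) − E°cell = (+0.80) − (+1.540) = -0.74 V.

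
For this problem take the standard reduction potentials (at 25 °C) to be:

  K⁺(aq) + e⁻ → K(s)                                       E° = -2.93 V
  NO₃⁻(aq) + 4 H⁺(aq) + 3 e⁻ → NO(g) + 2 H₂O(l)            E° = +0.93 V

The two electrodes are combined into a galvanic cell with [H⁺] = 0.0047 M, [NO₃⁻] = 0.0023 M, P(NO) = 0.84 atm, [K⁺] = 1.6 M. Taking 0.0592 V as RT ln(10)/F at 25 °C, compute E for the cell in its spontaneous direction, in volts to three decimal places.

NO₃⁻/NO is the cathode (higher E°), K⁺/K the anode: E°cell = +0.93 − (-2.93) = +3.86 V, n = 3.
Overall: NO₃⁻(aq) + 4 H⁺(aq) + 3 K(s) → NO(g) + 2 H₂O(l) + 3 K⁺(aq)
Q = P(NO)·[K⁺]^3 / ([NO₃⁻]·[H⁺]^4); log Q = 12.487.
E = E° − (0.0592/n) log Q = +3.86 − (0.0592/3)(12.487) = +3.614 V.

+3.614 V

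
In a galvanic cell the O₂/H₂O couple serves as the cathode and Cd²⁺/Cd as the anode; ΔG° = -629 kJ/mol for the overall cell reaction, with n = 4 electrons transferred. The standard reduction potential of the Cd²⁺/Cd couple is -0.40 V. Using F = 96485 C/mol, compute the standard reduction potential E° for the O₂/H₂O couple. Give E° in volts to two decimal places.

+1.23 V

E°cell = −ΔG°/(nF) = −(-629×10³)/((4)(96485)) = +1.630 V.
Since O₂/H₂O is the cathode and Cd²⁺/Cd the anode, E°cell = E°(O₂/H₂O) − E°(Cd²⁺/Cd).
So E°(O₂/H₂O) = E°cell + E°(Cd²⁺/Cd) = +1.630 + (-0.40) = +1.23 V.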